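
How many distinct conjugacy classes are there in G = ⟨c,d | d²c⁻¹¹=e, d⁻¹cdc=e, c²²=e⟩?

The conjugacy classes (representative and size) are:
  [e] (size 1), [c²¹] (size 2), [c²] (size 2), [c³] (size 2), [c¹⁸] (size 2), [c¹⁷] (size 2), [c⁶] (size 2), [c⁷] (size 2), [c⁸] (size 2), [c¹³] (size 2), [c¹²] (size 2), [c¹¹] (size 1), [c¹⁰d] (size 11), [c⁷d] (size 11).
Class equation: 1 + 2 + 2 + 2 + 2 + 2 + 2 + 2 + 2 + 2 + 2 + 1 + 11 + 11 = 44 = |G|. So G has 14 conjugacy classes.

Answer: 14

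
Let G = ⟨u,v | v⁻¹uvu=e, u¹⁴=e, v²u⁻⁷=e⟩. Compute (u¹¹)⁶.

Compute successive powers of (u¹¹), reducing at each step:
  (u¹¹)²: (u¹¹) · u¹¹ = u⁸
  (u¹¹)³: (u⁸) · u¹¹ = u⁵
  (u¹¹)⁴: (u⁵) · u¹¹ = u²
  (u¹¹)⁵: (u²) · u¹¹ = u¹³
  (u¹¹)⁶: (u¹³) · u¹¹ = u¹⁰

Answer: u¹⁰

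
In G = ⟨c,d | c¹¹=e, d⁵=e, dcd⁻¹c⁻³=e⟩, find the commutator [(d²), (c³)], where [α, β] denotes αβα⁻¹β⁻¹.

[(d²), (c³)] = (d²)·(c³)·(d²)⁻¹·(c³)⁻¹.
  (d²) · (c³) = c⁵d²
  (c⁵d²) · (d³) = c⁵
  (c⁵) · (c⁸) = c²

Answer: c²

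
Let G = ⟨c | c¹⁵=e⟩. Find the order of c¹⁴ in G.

Compute successive powers until reaching e:
  (c¹⁴)¹ = c¹⁴, (c¹⁴)² = c¹³, (c¹⁴)³ = c¹², (c¹⁴)⁴ = c¹¹, (c¹⁴)⁵ = c¹⁰, (c¹⁴)⁶ = c⁹, (c¹⁴)⁷ = c⁸, (c¹⁴)⁸ = c⁷, (c¹⁴)⁹ = c⁶, (c¹⁴)¹⁰ = c⁵, (c¹⁴)¹¹ = c⁴, (c¹⁴)¹² = c³, (c¹⁴)¹³ = c², (c¹⁴)¹⁴ = c, (c¹⁴)¹⁵ = e.
The smallest positive k with (c¹⁴)ᵏ = e is 15.

Answer: 15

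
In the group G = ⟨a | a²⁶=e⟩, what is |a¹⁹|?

Compute successive powers until reaching e:
  (a¹⁹)¹ = a¹⁹, (a¹⁹)² = a¹², (a¹⁹)³ = a⁵, (a¹⁹)⁴ = a²⁴, (a¹⁹)⁵ = a¹⁷, (a¹⁹)⁶ = a¹⁰, (a¹⁹)⁷ = a³, (a¹⁹)⁸ = a²², (a¹⁹)⁹ = a¹⁵, (a¹⁹)¹⁰ = a⁸, (a¹⁹)¹¹ = a, (a¹⁹)¹² = a²⁰, (a¹⁹)¹³ = a¹³, (a¹⁹)¹⁴ = a⁶, (a¹⁹)¹⁵ = a²⁵, (a¹⁹)¹⁶ = a¹⁸, (a¹⁹)¹⁷ = a¹¹, (a¹⁹)¹⁸ = a⁴, (a¹⁹)¹⁹ = a²³, (a¹⁹)²⁰ = a¹⁶, (a¹⁹)²¹ = a⁹, (a¹⁹)²² = a², (a¹⁹)²³ = a²¹, (a¹⁹)²⁴ = a¹⁴, (a¹⁹)²⁵ = a⁷, (a¹⁹)²⁶ = e.
The smallest positive k with (a¹⁹)ᵏ = e is 26.

Answer: 26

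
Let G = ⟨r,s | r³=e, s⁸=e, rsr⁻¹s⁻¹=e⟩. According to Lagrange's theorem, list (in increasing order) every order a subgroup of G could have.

|G| = 24 = 2³ · 3. By Lagrange's theorem the order of any subgroup divides 24; the divisors of 24 are 1, 2, 3, 4, 6, 8, 12, 24.

Answer: 1, 2, 3, 4, 6, 8, 12, 24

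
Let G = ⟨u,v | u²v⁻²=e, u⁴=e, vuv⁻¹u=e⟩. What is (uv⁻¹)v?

Compute (uv⁻¹) · v by multiplying left to right and reducing via the relations at each step:
  (uv⁻¹) · v = u

Answer: u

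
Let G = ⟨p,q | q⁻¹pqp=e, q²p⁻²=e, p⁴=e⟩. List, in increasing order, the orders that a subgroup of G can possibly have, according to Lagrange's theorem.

|G| = 8 = 2³. By Lagrange's theorem the order of any subgroup divides 8; the divisors of 8 are 1, 2, 4, 8.

Answer: 1, 2, 4, 8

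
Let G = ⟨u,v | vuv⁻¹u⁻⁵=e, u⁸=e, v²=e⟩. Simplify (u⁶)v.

Compute (u⁶) · v by multiplying left to right and reducing via the relations at each step:
  (u⁶) · v = u⁶v

Answer: u⁶v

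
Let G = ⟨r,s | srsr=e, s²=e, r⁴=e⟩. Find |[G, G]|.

G' = [G, G] is generated by all commutators. The generator-pair commutators are: [r, s] = r².
The subgroup they normally generate is {e, r²}, of order 2.
Check: |G/G'| = 8/2 = 4 is the order of the abelianisation.

Answer: 2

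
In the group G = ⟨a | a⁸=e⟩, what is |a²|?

Compute successive powers until reaching e:
  (a²)¹ = a², (a²)² = a⁴, (a²)³ = a⁶, (a²)⁴ = e.
The smallest positive k with (a²)ᵏ = e is 4.

Answer: 4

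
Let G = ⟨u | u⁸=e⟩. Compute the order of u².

Compute successive powers until reaching e:
  (u²)¹ = u², (u²)² = u⁴, (u²)³ = u⁶, (u²)⁴ = e.
The smallest positive k with (u²)ᵏ = e is 4.

Answer: 4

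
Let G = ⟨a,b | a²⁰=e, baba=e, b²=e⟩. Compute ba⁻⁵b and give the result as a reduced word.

Multiply left to right, reducing at each step:
  b · a⁻⁵ = a⁵b
  (a⁵b) · b = a⁵

Answer: a⁵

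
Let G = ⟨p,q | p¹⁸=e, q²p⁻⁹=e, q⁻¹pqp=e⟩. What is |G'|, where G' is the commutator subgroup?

G' = [G, G] is generated by all commutators. The generator-pair commutators are: [p, q] = p².
The subgroup they normally generate is {e, p², p⁴, p⁶, p⁸, p¹⁰, p¹², p¹⁴, p¹⁶}, of order 9.
Check: |G/G'| = 36/9 = 4 is the order of the abelianisation.

Answer: 9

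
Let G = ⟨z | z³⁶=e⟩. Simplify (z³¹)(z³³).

Compute (z³¹) · (z³³) by multiplying left to right and reducing via the relations at each step:
  (z³¹) · z³³ = z²⁸

Answer: z²⁸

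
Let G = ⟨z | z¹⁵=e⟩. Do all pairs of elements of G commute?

G has a single generator, so G is cyclic and hence abelian.

Answer: Yes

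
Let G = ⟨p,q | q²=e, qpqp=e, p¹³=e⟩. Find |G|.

Enumerate words in the generators, reducing via the relations: the distinct elements are
  {e, p, q, pq, p², p³, p⁴, p⁵, p⁶, p⁷, p⁸, p⁹, p²q, p³q, p¹², p¹¹, p¹⁰, p⁴q, p⁵q, p⁶q, p⁷q, p⁸q, p⁹q, p¹²q, p¹¹q, p¹⁰q}.
No further products give new elements, so |G| = 26.

Answer: 26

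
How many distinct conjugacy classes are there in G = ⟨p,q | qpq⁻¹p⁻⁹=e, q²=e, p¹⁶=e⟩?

The conjugacy classes (representative and size) are:
  [e] (size 1), [p⁹] (size 2), [p²] (size 1), [p³] (size 2), [p⁴] (size 1), [p¹³] (size 2), [p⁶] (size 1), [p¹⁵] (size 2), [p⁸] (size 1), [p¹⁰] (size 1), [p¹²] (size 1), [p¹⁴] (size 1), [q] (size 2), [pq] (size 2), [p²q] (size 2), [p¹¹q] (size 2), [p⁴q] (size 2), [p¹³q] (size 2), [p¹⁴q] (size 2), [p¹⁵q] (size 2).
Class equation: 1 + 2 + 1 + 2 + 1 + 2 + 1 + 2 + 1 + 1 + 1 + 1 + 2 + 2 + 2 + 2 + 2 + 2 + 2 + 2 = 32 = |G|. So G has 20 conjugacy classes.

Answer: 20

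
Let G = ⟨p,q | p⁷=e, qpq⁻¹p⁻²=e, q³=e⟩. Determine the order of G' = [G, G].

G' = [G, G] is generated by all commutators. The generator-pair commutators are: [p, q] = p⁶.
The subgroup they normally generate is {e, p, p², p³, p⁴, p⁵, p⁶}, of order 7.
Check: |G/G'| = 21/7 = 3 is the order of the abelianisation.

Answer: 7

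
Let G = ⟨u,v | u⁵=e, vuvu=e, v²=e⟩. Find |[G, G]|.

G' = [G, G] is generated by all commutators. The generator-pair commutators are: [u, v] = u².
The subgroup they normally generate is {e, u, u², u³, u⁴}, of order 5.
Check: |G/G'| = 10/5 = 2 is the order of the abelianisation.

Answer: 5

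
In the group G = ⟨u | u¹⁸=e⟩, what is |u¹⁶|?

Compute successive powers until reaching e:
  (u¹⁶)¹ = u¹⁶, (u¹⁶)² = u¹⁴, (u¹⁶)³ = u¹², (u¹⁶)⁴ = u¹⁰, (u¹⁶)⁵ = u⁸, (u¹⁶)⁶ = u⁶, (u¹⁶)⁷ = u⁴, (u¹⁶)⁸ = u², (u¹⁶)⁹ = e.
The smallest positive k with (u¹⁶)ᵏ = e is 9.

Answer: 9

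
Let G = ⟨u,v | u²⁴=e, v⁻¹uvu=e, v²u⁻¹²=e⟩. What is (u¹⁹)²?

Compute successive powers of (u¹⁹), reducing at each step:
  (u¹⁹)²: (u¹⁹) · u¹⁹ = u¹⁴

Answer: u¹⁴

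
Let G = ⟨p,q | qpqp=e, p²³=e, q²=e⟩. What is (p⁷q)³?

Compute successive powers of (p⁷q), reducing at each step:
  (p⁷q)²: (p⁷q) · p⁷ = q;   q · q = e
  (p⁷q)³: e · p⁷ = p⁷;   (p⁷) · q = p⁷q

Answer: p⁷q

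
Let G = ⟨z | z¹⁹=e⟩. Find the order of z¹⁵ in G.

Compute successive powers until reaching e:
  (z¹⁵)¹ = z¹⁵, (z¹⁵)² = z¹¹, (z¹⁵)³ = z⁷, (z¹⁵)⁴ = z³, (z¹⁵)⁵ = z¹⁸, (z¹⁵)⁶ = z¹⁴, (z¹⁵)⁷ = z¹⁰, (z¹⁵)⁸ = z⁶, (z¹⁵)⁹ = z², (z¹⁵)¹⁰ = z¹⁷, (z¹⁵)¹¹ = z¹³, (z¹⁵)¹² = z⁹, (z¹⁵)¹³ = z⁵, (z¹⁵)¹⁴ = z, (z¹⁵)¹⁵ = z¹⁶, (z¹⁵)¹⁶ = z¹², (z¹⁵)¹⁷ = z⁸, (z¹⁵)¹⁸ = z⁴, (z¹⁵)¹⁹ = e.
The smallest positive k with (z¹⁵)ᵏ = e is 19.

Answer: 19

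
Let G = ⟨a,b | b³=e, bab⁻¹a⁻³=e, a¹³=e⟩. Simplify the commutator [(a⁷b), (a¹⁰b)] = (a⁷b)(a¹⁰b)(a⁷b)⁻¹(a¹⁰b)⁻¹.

[(a⁷b), (a¹⁰b)] = (a⁷b)·(a¹⁰b)·(a⁷b)⁻¹·(a¹⁰b)⁻¹.
  (a⁷b) · (a¹⁰b) = a¹¹b²
  (a¹¹b²) · (a²b²) = a³b
  (a³b) · (ab²) = a⁶

Answer: a⁶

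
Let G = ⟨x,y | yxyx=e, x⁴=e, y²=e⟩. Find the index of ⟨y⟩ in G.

First find ord(y) by computing successive powers:
  y¹ = y, y² = e.
So |⟨y⟩| = ord(y) = 2. With |G| = 8, by Lagrange [G : ⟨y⟩] = 8/2 = 4.

Answer: 4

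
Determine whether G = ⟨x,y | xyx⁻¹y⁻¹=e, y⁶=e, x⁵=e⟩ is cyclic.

|G| = 30. The element xy has order 30 (its powers give 30 distinct elements), so ⟨xy⟩ = G and G is cyclic.

Answer: Yes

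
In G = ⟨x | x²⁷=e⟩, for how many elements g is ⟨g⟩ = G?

G is cyclic of order 27. An element generates G iff its order is 27, and a cyclic group of order 27 has exactly φ(27) = 18 such elements.

Answer: 18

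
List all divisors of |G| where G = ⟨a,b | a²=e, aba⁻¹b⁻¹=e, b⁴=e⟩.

|G| = 8 = 2³. By Lagrange's theorem the order of any subgroup divides 8; the divisors of 8 are 1, 2, 4, 8.

Answer: 1, 2, 4, 8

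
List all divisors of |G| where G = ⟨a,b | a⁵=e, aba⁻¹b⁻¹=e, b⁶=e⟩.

|G| = 30 = 2 · 3 · 5. By Lagrange's theorem the order of any subgroup divides 30; the divisors of 30 are 1, 2, 3, 5, 6, 10, 15, 30.

Answer: 1, 2, 3, 5, 6, 10, 15, 30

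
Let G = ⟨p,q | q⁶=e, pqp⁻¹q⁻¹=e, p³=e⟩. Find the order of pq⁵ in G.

Compute successive powers until reaching e:
  (pq⁵)¹ = pq⁵, (pq⁵)² = p²q⁴, (pq⁵)³ = q³, (pq⁵)⁴ = pq², (pq⁵)⁵ = p²q, (pq⁵)⁶ = e.
The smallest positive k with (pq⁵)ᵏ = e is 6.

Answer: 6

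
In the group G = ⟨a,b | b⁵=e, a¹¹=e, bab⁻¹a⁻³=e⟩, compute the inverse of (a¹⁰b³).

The order of (a¹⁰b³) is 5 (smallest k with (a¹⁰b³)ᵏ = e), so (a¹⁰b³)⁻¹ = (a¹⁰b³)⁴ = a⁹b².
Check: (a¹⁰b³) · (a⁹b²) → (a¹⁰b³) · a⁹ = b³;   (b³) · b² = e, giving e as required.

Answer: a⁹b²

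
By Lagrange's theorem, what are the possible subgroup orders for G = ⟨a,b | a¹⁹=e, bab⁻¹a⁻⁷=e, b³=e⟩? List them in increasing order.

|G| = 57 = 3 · 19. By Lagrange's theorem the order of any subgroup divides 57; the divisors of 57 are 1, 3, 19, 57.

Answer: 1, 3, 19, 57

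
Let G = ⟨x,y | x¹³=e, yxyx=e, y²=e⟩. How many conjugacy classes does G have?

The conjugacy classes (representative and size) are:
  [e] (size 1), [x¹²] (size 2), [x¹¹] (size 2), [x³] (size 2), [x⁴] (size 2), [x⁸] (size 2), [x⁶] (size 2), [y] (size 13).
Class equation: 1 + 2 + 2 + 2 + 2 + 2 + 2 + 13 = 26 = |G|. So G has 8 conjugacy classes.

Answer: 8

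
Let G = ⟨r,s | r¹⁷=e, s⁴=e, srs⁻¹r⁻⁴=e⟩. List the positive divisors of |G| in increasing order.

|G| = 68 = 2² · 17. By Lagrange's theorem the order of any subgroup divides 68; the divisors of 68 are 1, 2, 4, 17, 34, 68.

Answer: 1, 2, 4, 17, 34, 68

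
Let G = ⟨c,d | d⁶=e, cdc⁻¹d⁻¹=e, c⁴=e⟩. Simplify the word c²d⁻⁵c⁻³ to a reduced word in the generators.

Multiply left to right, reducing at each step:
  (c²) · d⁻⁵ = c²d
  (c²d) · c⁻³ = c³d

Answer: c³d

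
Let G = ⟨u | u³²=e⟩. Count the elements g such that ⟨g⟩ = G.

G is cyclic of order 32. An element generates G iff its order is 32, and a cyclic group of order 32 has exactly φ(32) = 16 such elements.

Answer: 16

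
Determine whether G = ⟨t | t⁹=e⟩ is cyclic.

|G| = 9. The element t has order 9 (its powers give 9 distinct elements), so ⟨t⟩ = G and G is cyclic.

Answer: Yes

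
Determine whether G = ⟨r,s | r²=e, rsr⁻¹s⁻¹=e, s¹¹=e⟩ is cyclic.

|G| = 22. The element rs has order 22 (its powers give 22 distinct elements), so ⟨rs⟩ = G and G is cyclic.

Answer: Yes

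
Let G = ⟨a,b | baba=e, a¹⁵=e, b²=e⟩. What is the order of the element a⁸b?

Compute successive powers until reaching e:
  (a⁸b)¹ = a⁸b, (a⁸b)² = e.
The smallest positive k with (a⁸b)ᵏ = e is 2.

Answer: 2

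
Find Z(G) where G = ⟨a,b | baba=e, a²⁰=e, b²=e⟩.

An element z ∈ Z(G) iff z commutes with every generator.
For example a¹⁰ is central: (a¹⁰)·a = a¹¹ = a·(a¹⁰); (a¹⁰)·b = a¹⁰b = b·(a¹⁰).
Whereas a ∉ Z(G) since a·b = ab ≠ a¹⁹b = b·a.
Checking each of the 40 elements this way gives Z(G) = {e, a¹⁰}, of order 2.

Answer: {e, a¹⁰}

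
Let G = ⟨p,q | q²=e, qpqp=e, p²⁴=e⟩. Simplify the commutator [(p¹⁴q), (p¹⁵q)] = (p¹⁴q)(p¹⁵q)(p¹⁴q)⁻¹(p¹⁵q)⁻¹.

[(p¹⁴q), (p¹⁵q)] = (p¹⁴q)·(p¹⁵q)·(p¹⁴q)⁻¹·(p¹⁵q)⁻¹.
  (p¹⁴q) · (p¹⁵q) = p²³
  (p²³) · (p¹⁴q) = p¹³q
  (p¹³q) · (p¹⁵q) = p²²

Answer: p²²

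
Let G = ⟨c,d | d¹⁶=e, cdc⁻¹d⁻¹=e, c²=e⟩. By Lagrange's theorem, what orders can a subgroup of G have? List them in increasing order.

|G| = 32 = 2⁵. By Lagrange's theorem the order of any subgroup divides 32; the divisors of 32 are 1, 2, 4, 8, 16, 32.

Answer: 1, 2, 4, 8, 16, 32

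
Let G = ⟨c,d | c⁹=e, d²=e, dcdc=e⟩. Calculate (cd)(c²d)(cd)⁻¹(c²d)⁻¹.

[(cd), (c²d)] = (cd)·(c²d)·(cd)⁻¹·(c²d)⁻¹.
  (cd) · (c²d) = c⁸
  (c⁸) · (cd) = d
  d · (c²d) = c⁷

Answer: c⁷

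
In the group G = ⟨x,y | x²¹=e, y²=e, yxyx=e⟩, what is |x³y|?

Compute successive powers until reaching e:
  (x³y)¹ = x³y, (x³y)² = e.
The smallest positive k with (x³y)ᵏ = e is 2.

Answer: 2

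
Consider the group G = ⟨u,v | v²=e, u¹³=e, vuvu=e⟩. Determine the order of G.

Enumerate words in the generators, reducing via the relations: the distinct elements are
  {e, u, v, uv, u², u³, u⁴, u⁵, u⁶, u⁷, u⁸, u⁹, u²v, u³v, u¹², u¹¹, u¹⁰, u⁴v, u⁵v, u⁶v, u⁷v, u⁸v, u⁹v, u¹²v, u¹¹v, u¹⁰v}.
No further products give new elements, so |G| = 26.

Answer: 26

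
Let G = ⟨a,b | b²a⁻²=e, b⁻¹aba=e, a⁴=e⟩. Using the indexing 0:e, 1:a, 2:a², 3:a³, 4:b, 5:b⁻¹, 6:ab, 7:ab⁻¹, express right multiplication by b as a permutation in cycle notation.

(0 4 2 5)(1 6 3 7)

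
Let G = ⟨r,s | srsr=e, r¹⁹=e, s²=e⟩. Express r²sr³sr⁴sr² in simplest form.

Multiply left to right, reducing at each step:
  (r²) · s = r²s
  (r²s) · r³ = r¹⁸s
  (r¹⁸s) · s = r¹⁸
  (r¹⁸) · r⁴ = r³
  (r³) · s = r³s
  (r³s) · r² = rs

Answer: rs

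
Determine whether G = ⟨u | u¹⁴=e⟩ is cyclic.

|G| = 14. The element u has order 14 (its powers give 14 distinct elements), so ⟨u⟩ = G and G is cyclic.

Answer: Yes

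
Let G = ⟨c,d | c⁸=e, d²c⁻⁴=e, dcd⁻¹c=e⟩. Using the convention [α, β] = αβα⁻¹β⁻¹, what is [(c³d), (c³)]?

[(c³d), (c³)] = (c³d)·(c³)·(c³d)⁻¹·(c³)⁻¹.
  (c³d) · (c³) = d
  d · (c³d⁻¹) = c⁵
  (c⁵) · (c⁵) = c²

Answer: c²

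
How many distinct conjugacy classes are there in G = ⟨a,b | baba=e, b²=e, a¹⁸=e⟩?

The conjugacy classes (representative and size) are:
  [e] (size 1), [a] (size 2), [a²] (size 2), [a³] (size 2), [a¹⁴] (size 2), [a⁵] (size 2), [a¹²] (size 2), [a⁷] (size 2), [a¹⁰] (size 2), [a⁹] (size 1), [a¹⁰b] (size 9), [ab] (size 9).
Class equation: 1 + 2 + 2 + 2 + 2 + 2 + 2 + 2 + 2 + 1 + 9 + 9 = 36 = |G|. So G has 12 conjugacy classes.

Answer: 12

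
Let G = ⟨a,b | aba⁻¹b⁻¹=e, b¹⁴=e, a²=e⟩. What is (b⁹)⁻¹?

The order of (b⁹) is 14 (smallest k with (b⁹)ᵏ = e), so (b⁹)⁻¹ = (b⁹)¹³ = b⁵.
Check: (b⁹) · (b⁵) → (b⁹) · b⁵ = e, giving e as required.

Answer: b⁵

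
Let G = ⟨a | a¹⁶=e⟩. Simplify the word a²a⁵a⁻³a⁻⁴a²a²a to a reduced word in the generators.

Multiply left to right, reducing at each step:
  (a²) · a⁵ = a⁷
  (a⁷) · a⁻³ = a⁴
  (a⁴) · a⁻⁴ = e
  e · a² = a²
  (a²) · a² = a⁴
  (a⁴) · a = a⁵

Answer: a⁵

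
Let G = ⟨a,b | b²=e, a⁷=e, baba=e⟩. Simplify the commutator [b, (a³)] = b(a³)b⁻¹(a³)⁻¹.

[b, (a³)] = b·(a³)·b⁻¹·(a³)⁻¹.
  b · (a³) = a⁴b
  (a⁴b) · b = a⁴
  (a⁴) · (a⁴) = a

Answer: a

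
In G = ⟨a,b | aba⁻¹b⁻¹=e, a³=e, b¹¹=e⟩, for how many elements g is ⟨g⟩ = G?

G is cyclic of order 33. An element generates G iff its order is 33, and a cyclic group of order 33 has exactly φ(33) = 20 such elements.

Answer: 20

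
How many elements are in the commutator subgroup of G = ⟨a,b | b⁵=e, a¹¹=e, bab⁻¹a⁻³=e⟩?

G' = [G, G] is generated by all commutators. The generator-pair commutators are: [a, b] = a⁹.
The subgroup they normally generate is {e, a, a², a³, a⁴, a⁵, a⁶, a⁷, a⁸, a⁹, a¹⁰}, of order 11.
Check: |G/G'| = 55/11 = 5 is the order of the abelianisation.

Answer: 11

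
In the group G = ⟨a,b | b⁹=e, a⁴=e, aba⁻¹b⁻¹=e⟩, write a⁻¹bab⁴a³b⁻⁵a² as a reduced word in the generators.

Multiply left to right, reducing at each step:
  (a³) · b = a³b
  (a³b) · a = b
  b · b⁴ = b⁵
  (b⁵) · a³ = a³b⁵
  (a³b⁵) · b⁻⁵ = a³
  (a³) · a² = a

Answer: a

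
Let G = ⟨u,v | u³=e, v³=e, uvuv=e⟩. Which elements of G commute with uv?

⟨uv⟩ ⊆ C_G(uv) since powers of uv commute with uv; so |C_G(uv)| ≥ |⟨uv⟩| = 2.
By orbit–stabilizer, |C_G(uv)| = |G| / |conj. class of uv| = 12 / 3 = 4.
The 4 elements commuting with uv are {e, uv, u²v², uv²u}.

Answer: {e, uv, u²v², uv²u}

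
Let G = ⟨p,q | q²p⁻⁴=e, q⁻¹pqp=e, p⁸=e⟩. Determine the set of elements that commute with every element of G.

An element z ∈ Z(G) iff z commutes with every generator.
For example p⁴ is central: (p⁴)·p = p⁵ = p·(p⁴); (p⁴)·q = q⁻¹ = q·(p⁴).
Whereas p ∉ Z(G) since p·q = pq ≠ p³q⁻¹ = q·p.
Checking each of the 16 elements this way gives Z(G) = {e, p⁴}, of order 2.

Answer: {e, p⁴}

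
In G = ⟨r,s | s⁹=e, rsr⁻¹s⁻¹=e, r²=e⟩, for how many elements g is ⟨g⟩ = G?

G is cyclic of order 18. An element generates G iff its order is 18, and a cyclic group of order 18 has exactly φ(18) = 6 such elements.

Answer: 6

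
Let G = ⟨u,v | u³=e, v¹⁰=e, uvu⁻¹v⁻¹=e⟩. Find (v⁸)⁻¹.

The order of (v⁸) is 5 (smallest k with (v⁸)ᵏ = e), so (v⁸)⁻¹ = (v⁸)⁴ = v².
Check: (v⁸) · (v²) → (v⁸) · v² = e, giving e as required.

Answer: v²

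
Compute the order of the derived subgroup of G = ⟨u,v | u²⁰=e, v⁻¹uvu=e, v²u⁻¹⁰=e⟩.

G' = [G, G] is generated by all commutators. The generator-pair commutators are: [u, v] = u².
The subgroup they normally generate is {e, u², u⁴, u⁶, u⁸, u¹⁰, u¹², u¹⁴, u¹⁶, u¹⁸}, of order 10.
Check: |G/G'| = 40/10 = 4 is the order of the abelianisation.

Answer: 10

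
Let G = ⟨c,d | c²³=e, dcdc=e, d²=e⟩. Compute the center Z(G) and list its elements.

An element z ∈ Z(G) iff z commutes with every generator.
For example e is central: e·c = c = c·e; e·d = d = d·e.
Whereas c ∉ Z(G) since c·d = cd ≠ c²²d = d·c.
Checking each of the 46 elements this way gives Z(G) = {e}, of order 1.

Answer: {e}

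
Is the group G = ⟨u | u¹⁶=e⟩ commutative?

G has a single generator, so G is cyclic and hence abelian.

Answer: Yes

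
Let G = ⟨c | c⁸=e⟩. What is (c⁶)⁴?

Compute successive powers of (c⁶), reducing at each step:
  (c⁶)²: (c⁶) · c⁶ = c⁴
  (c⁶)³: (c⁴) · c⁶ = c²
  (c⁶)⁴: (c²) · c⁶ = e

Answer: e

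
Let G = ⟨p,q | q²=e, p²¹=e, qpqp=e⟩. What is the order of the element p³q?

Compute successive powers until reaching e:
  (p³q)¹ = p³q, (p³q)² = e.
The smallest positive k with (p³q)ᵏ = e is 2.

Answer: 2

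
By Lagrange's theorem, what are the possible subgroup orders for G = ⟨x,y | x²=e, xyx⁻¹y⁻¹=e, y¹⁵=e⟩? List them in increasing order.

|G| = 30 = 2 · 3 · 5. By Lagrange's theorem the order of any subgroup divides 30; the divisors of 30 are 1, 2, 3, 5, 6, 10, 15, 30.

Answer: 1, 2, 3, 5, 6, 10, 15, 30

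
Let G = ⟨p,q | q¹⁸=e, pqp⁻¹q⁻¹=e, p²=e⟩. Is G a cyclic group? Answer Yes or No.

|G| = 36, but the maximum element order in G is 18 < 36. No single element generates all of G, so G is not cyclic.

Answer: No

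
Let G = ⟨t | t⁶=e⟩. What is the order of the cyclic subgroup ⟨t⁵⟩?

|⟨t⁵⟩| equals the order of t⁵. Compute successive powers until reaching e:
  (t⁵)¹ = t⁵, (t⁵)² = t⁴, (t⁵)³ = t³, (t⁵)⁴ = t², (t⁵)⁵ = t, (t⁵)⁶ = e.
The smallest positive k with (t⁵)ᵏ = e is 6, so |⟨t⁵⟩| = 6.

Answer: 6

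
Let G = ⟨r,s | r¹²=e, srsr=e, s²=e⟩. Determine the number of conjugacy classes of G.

The conjugacy classes (representative and size) are:
  [e] (size 1), [r¹¹] (size 2), [r²] (size 2), [r⁹] (size 2), [r⁴] (size 2), [r⁵] (size 2), [r⁶] (size 1), [s] (size 6), [rs] (size 6).
Class equation: 1 + 2 + 2 + 2 + 2 + 2 + 1 + 6 + 6 = 24 = |G|. So G has 9 conjugacy classes.

Answer: 9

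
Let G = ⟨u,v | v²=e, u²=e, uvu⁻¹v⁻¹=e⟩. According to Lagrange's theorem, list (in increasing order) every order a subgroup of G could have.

|G| = 4 = 2². By Lagrange's theorem the order of any subgroup divides 4; the divisors of 4 are 1, 2, 4.

Answer: 1, 2, 4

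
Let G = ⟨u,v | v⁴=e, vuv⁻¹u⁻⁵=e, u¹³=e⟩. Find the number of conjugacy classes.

The conjugacy classes (representative and size) are:
  [e] (size 1), [u] (size 4), [u²] (size 4), [u⁹] (size 4), [u¹²v] (size 13), [u⁴v²] (size 13), [u¹²v³] (size 13).
Class equation: 1 + 4 + 4 + 4 + 13 + 13 + 13 = 52 = |G|. So G has 7 conjugacy classes.

Answer: 7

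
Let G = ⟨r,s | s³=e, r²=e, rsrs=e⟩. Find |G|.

Enumerate words in the generators, reducing via the relations: the distinct elements are
  {e, r, s, rs, s², rs²}.
No further products give new elements, so |G| = 6.

Answer: 6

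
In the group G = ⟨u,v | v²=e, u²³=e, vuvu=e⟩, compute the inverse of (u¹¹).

The order of (u¹¹) is 23 (smallest k with (u¹¹)ᵏ = e), so (u¹¹)⁻¹ = (u¹¹)²² = u¹².
Check: (u¹¹) · (u¹²) → (u¹¹) · u¹² = e, giving e as required.

Answer: u¹²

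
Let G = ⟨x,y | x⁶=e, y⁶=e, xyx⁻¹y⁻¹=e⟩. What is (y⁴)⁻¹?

The order of (y⁴) is 3 (smallest k with (y⁴)ᵏ = e), so (y⁴)⁻¹ = (y⁴)² = y².
Check: (y⁴) · (y²) → (y⁴) · y² = e, giving e as required.

Answer: y²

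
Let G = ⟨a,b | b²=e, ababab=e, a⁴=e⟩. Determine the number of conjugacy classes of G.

The conjugacy classes (representative and size) are:
  [e] (size 1), [a³] (size 6), [a²ba²b] (size 3), [aba³] (size 6), [ba³] (size 8).
Class equation: 1 + 6 + 3 + 6 + 8 = 24 = |G|. So G has 5 conjugacy classes.

Answer: 5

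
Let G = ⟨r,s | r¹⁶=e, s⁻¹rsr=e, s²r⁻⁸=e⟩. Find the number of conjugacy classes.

The conjugacy classes (representative and size) are:
  [e] (size 1), [r] (size 2), [r¹⁴] (size 2), [r³] (size 2), [r¹²] (size 2), [r⁵] (size 2), [r¹⁰] (size 2), [r⁷] (size 2), [r⁸] (size 1), [r⁶s] (size 8), [r³s⁻¹] (size 8).
Class equation: 1 + 2 + 2 + 2 + 2 + 2 + 2 + 2 + 1 + 8 + 8 = 32 = |G|. So G has 11 conjugacy classes.

Answer: 11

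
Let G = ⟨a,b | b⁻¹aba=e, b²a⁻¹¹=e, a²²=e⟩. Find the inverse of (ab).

The order of (ab) is 4 (smallest k with (ab)ᵏ = e), so (ab)⁻¹ = (ab)³ = ab⁻¹.
Check: (ab) · (ab⁻¹) → (ab) · a = b;   b · b⁻¹ = e, giving e as required.

Answer: ab⁻¹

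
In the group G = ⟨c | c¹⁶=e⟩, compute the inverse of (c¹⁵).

The order of (c¹⁵) is 16 (smallest k with (c¹⁵)ᵏ = e), so (c¹⁵)⁻¹ = (c¹⁵)¹⁵ = c.
Check: (c¹⁵) · c → (c¹⁵) · c = e, giving e as required.

Answer: c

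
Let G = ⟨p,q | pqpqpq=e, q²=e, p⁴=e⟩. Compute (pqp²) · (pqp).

Compute (pqp²) · (pqp) by multiplying left to right and reducing via the relations at each step:
  (pqp²) · p = pqp³
  (pqp³) · q = p²qp
  (p²qp) · p = p²qp²

Answer: p²qp²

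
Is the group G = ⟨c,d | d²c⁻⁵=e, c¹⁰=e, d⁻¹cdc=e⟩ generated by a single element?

Every cyclic group is abelian. But c·d = cd while d·c = c⁴d⁻¹, so c·d ≠ d·c and G is not abelian. Hence G is not cyclic.

Answer: No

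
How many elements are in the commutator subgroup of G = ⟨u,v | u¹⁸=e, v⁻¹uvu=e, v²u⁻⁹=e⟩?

G' = [G, G] is generated by all commutators. The generator-pair commutators are: [u, v] = u².
The subgroup they normally generate is {e, u², u⁴, u⁶, u⁸, u¹⁰, u¹², u¹⁴, u¹⁶}, of order 9.
Check: |G/G'| = 36/9 = 4 is the order of the abelianisation.

Answer: 9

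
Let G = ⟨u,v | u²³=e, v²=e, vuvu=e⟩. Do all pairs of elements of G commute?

u·v = uv but v·u = u²²v, so u·v ≠ v·u and G is not abelian.

Answer: No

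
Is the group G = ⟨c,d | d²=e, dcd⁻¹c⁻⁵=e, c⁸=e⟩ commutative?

c·d = cd but d·c = c⁵d, so c·d ≠ d·c and G is not abelian.

Answer: No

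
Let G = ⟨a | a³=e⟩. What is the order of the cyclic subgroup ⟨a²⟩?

|⟨a²⟩| equals the order of a². Compute successive powers until reaching e:
  (a²)¹ = a², (a²)² = a, (a²)³ = e.
The smallest positive k with (a²)ᵏ = e is 3, so |⟨a²⟩| = 3.

Answer: 3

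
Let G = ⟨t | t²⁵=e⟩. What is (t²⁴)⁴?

Compute successive powers of (t²⁴), reducing at each step:
  (t²⁴)²: (t²⁴) · t²⁴ = t²³
  (t²⁴)³: (t²³) · t²⁴ = t²²
  (t²⁴)⁴: (t²²) · t²⁴ = t²¹

Answer: t²¹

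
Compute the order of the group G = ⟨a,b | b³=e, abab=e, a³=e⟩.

Enumerate words in the generators, reducing via the relations: the distinct elements are
  {a, b, e, ab, a², b², ab², a²b, ba², b²a, ab²a, a²b²}.
No further products give new elements, so |G| = 12.

Answer: 12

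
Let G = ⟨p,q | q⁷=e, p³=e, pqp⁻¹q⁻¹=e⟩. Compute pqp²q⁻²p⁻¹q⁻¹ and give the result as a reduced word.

Multiply left to right, reducing at each step:
  p · q = pq
  (pq) · p² = q
  q · q⁻² = q⁶
  (q⁶) · p⁻¹ = p²q⁶
  (p²q⁶) · q⁻¹ = p²q⁵

Answer: p²q⁵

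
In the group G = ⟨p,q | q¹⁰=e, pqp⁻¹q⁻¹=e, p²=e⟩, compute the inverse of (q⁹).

The order of (q⁹) is 10 (smallest k with (q⁹)ᵏ = e), so (q⁹)⁻¹ = (q⁹)⁹ = q.
Check: (q⁹) · q → (q⁹) · q = e, giving e as required.

Answer: q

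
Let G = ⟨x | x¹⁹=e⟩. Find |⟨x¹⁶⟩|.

|⟨x¹⁶⟩| equals the order of x¹⁶. Compute successive powers until reaching e:
  (x¹⁶)¹ = x¹⁶, (x¹⁶)² = x¹³, (x¹⁶)³ = x¹⁰, (x¹⁶)⁴ = x⁷, (x¹⁶)⁵ = x⁴, (x¹⁶)⁶ = x, (x¹⁶)⁷ = x¹⁷, (x¹⁶)⁸ = x¹⁴, (x¹⁶)⁹ = x¹¹, (x¹⁶)¹⁰ = x⁸, (x¹⁶)¹¹ = x⁵, (x¹⁶)¹² = x², (x¹⁶)¹³ = x¹⁸, (x¹⁶)¹⁴ = x¹⁵, (x¹⁶)¹⁵ = x¹², (x¹⁶)¹⁶ = x⁹, (x¹⁶)¹⁷ = x⁶, (x¹⁶)¹⁸ = x³, (x¹⁶)¹⁹ = e.
The smallest positive k with (x¹⁶)ᵏ = e is 19, so |⟨x¹⁶⟩| = 19.

Answer: 19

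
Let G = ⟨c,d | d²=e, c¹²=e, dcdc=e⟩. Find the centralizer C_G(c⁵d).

⟨c⁵d⟩ ⊆ C_G(c⁵d) since powers of c⁵d commute with c⁵d; so |C_G(c⁵d)| ≥ |⟨c⁵d⟩| = 2.
By orbit–stabilizer, |C_G(c⁵d)| = |G| / |conj. class of c⁵d| = 24 / 6 = 4.
The 4 elements commuting with c⁵d are {e, c⁶, c¹¹d, c⁵d}.

Answer: {e, c⁶, c¹¹d, c⁵d}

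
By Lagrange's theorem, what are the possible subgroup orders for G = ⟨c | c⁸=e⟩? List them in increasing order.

|G| = 8 = 2³. By Lagrange's theorem the order of any subgroup divides 8; the divisors of 8 are 1, 2, 4, 8.

Answer: 1, 2, 4, 8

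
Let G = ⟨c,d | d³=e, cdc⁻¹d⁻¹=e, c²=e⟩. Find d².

Compute successive powers of d, reducing at each step:
  d²: d · d = d²

Answer: d²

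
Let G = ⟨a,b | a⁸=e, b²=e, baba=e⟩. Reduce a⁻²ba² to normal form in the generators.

Multiply left to right, reducing at each step:
  (a⁶) · b = a⁶b
  (a⁶b) · a² = a⁴b

Answer: a⁴b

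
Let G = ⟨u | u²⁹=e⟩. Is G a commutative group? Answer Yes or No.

G has a single generator, so G is cyclic and hence abelian.

Answer: Yes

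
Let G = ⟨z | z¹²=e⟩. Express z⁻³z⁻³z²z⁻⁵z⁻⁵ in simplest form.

Multiply left to right, reducing at each step:
  (z⁹) · z⁻³ = z⁶
  (z⁶) · z² = z⁸
  (z⁸) · z⁻⁵ = z³
  (z³) · z⁻⁵ = z¹⁰

Answer: z¹⁰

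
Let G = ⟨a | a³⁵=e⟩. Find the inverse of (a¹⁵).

The order of (a¹⁵) is 7 (smallest k with (a¹⁵)ᵏ = e), so (a¹⁵)⁻¹ = (a¹⁵)⁶ = a²⁰.
Check: (a¹⁵) · (a²⁰) → (a¹⁵) · a²⁰ = e, giving e as required.

Answer: a²⁰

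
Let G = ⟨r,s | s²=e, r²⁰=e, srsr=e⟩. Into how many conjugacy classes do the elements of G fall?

The conjugacy classes (representative and size) are:
  [e] (size 1), [r] (size 2), [r¹⁸] (size 2), [r³] (size 2), [r⁴] (size 2), [r¹⁵] (size 2), [r¹⁴] (size 2), [r⁷] (size 2), [r¹²] (size 2), [r¹¹] (size 2), [r¹⁰] (size 1), [r¹⁸s] (size 10), [r⁵s] (size 10).
Class equation: 1 + 2 + 2 + 2 + 2 + 2 + 2 + 2 + 2 + 2 + 1 + 10 + 10 = 40 = |G|. So G has 13 conjugacy classes.

Answer: 13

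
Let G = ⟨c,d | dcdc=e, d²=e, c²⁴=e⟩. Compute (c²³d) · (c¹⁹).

Compute (c²³d) · (c¹⁹) by multiplying left to right and reducing via the relations at each step:
  (c²³d) · c¹⁹ = c⁴d

Answer: c⁴d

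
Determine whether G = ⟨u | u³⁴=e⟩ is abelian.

G has a single generator, so G is cyclic and hence abelian.

Answer: Yes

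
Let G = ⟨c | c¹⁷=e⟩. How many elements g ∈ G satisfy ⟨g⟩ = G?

G is cyclic of order 17. An element generates G iff its order is 17, and a cyclic group of order 17 has exactly φ(17) = 16 such elements.

Answer: 16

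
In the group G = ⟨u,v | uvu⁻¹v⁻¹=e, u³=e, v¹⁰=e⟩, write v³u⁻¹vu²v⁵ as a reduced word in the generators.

Multiply left to right, reducing at each step:
  (v³) · u⁻¹ = u²v³
  (u²v³) · v = u²v⁴
  (u²v⁴) · u² = uv⁴
  (uv⁴) · v⁵ = uv⁹

Answer: uv⁹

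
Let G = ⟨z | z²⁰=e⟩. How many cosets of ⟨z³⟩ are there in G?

First find ord(z³) by computing successive powers:
  (z³)¹ = z³, (z³)² = z⁶, (z³)³ = z⁹, (z³)⁴ = z¹², (z³)⁵ = z¹⁵, (z³)⁶ = z¹⁸, (z³)⁷ = z, (z³)⁸ = z⁴, (z³)⁹ = z⁷, (z³)¹⁰ = z¹⁰, (z³)¹¹ = z¹³, (z³)¹² = z¹⁶, (z³)¹³ = z¹⁹, (z³)¹⁴ = z², (z³)¹⁵ = z⁵, (z³)¹⁶ = z⁸, (z³)¹⁷ = z¹¹, (z³)¹⁸ = z¹⁴, (z³)¹⁹ = z¹⁷, (z³)²⁰ = e.
So |⟨z³⟩| = ord(z³) = 20. With |G| = 20, by Lagrange [G : ⟨z³⟩] = 20/20 = 1.

Answer: 1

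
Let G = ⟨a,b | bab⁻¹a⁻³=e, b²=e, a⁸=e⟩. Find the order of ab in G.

Compute successive powers until reaching e:
  (ab)¹ = ab, (ab)² = a⁴, (ab)³ = a⁵b, (ab)⁴ = e.
The smallest positive k with (ab)ᵏ = e is 4.

Answer: 4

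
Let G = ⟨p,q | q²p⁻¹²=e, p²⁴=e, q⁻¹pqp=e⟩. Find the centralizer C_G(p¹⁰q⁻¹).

⟨p¹⁰q⁻¹⟩ ⊆ C_G(p¹⁰q⁻¹) since powers of p¹⁰q⁻¹ commute with p¹⁰q⁻¹; so |C_G(p¹⁰q⁻¹)| ≥ |⟨p¹⁰q⁻¹⟩| = 4.
By orbit–stabilizer, |C_G(p¹⁰q⁻¹)| = |G| / |conj. class of p¹⁰q⁻¹| = 48 / 12 = 4.
The 4 elements commuting with p¹⁰q⁻¹ are {e, p¹², p¹⁰q, p¹⁰q⁻¹}.

Answer: {e, p¹², p¹⁰q, p¹⁰q⁻¹}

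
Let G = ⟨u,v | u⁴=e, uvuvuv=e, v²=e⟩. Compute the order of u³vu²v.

Compute successive powers until reaching e:
  (u³vu²v)¹ = u³vu²v, (u³vu²v)² = e.
The smallest positive k with (u³vu²v)ᵏ = e is 2.

Answer: 2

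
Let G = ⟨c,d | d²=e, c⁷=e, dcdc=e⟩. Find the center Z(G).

An element z ∈ Z(G) iff z commutes with every generator.
For example e is central: e·c = c = c·e; e·d = d = d·e.
Whereas c ∉ Z(G) since c·d = cd ≠ c⁶d = d·c.
Checking each of the 14 elements this way gives Z(G) = {e}, of order 1.

Answer: {e}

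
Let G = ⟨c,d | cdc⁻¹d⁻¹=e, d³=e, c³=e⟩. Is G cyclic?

|G| = 9, but the maximum element order in G is 3 < 9. No single element generates all of G, so G is not cyclic.

Answer: No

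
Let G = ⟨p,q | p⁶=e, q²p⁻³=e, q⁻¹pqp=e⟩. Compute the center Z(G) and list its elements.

An element z ∈ Z(G) iff z commutes with every generator.
For example p³ is central: (p³)·p = p⁴ = p·(p³); (p³)·q = q⁻¹ = q·(p³).
Whereas p ∉ Z(G) since p·q = pq ≠ p²q⁻¹ = q·p.
Checking each of the 12 elements this way gives Z(G) = {e, p³}, of order 2.

Answer: {e, p³}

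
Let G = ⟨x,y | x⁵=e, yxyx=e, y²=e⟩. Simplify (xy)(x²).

Compute (xy) · (x²) by multiplying left to right and reducing via the relations at each step:
  (xy) · x² = x⁴y

Answer: x⁴y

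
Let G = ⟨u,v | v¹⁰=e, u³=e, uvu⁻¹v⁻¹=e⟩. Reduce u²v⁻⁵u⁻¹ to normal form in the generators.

Multiply left to right, reducing at each step:
  (u²) · v⁻⁵ = u²v⁵
  (u²v⁵) · u⁻¹ = uv⁵

Answer: uv⁵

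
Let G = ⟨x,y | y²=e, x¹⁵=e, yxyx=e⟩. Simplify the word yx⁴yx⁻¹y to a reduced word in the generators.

Multiply left to right, reducing at each step:
  y · x⁴ = x¹¹y
  (x¹¹y) · y = x¹¹
  (x¹¹) · x⁻¹ = x¹⁰
  (x¹⁰) · y = x¹⁰y

Answer: x¹⁰y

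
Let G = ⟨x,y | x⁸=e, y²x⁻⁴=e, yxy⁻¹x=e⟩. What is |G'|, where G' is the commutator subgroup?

G' = [G, G] is generated by all commutators. The generator-pair commutators are: [x, y] = x².
The subgroup they normally generate is {e, x², x⁴, x⁶}, of order 4.
Check: |G/G'| = 16/4 = 4 is the order of the abelianisation.

Answer: 4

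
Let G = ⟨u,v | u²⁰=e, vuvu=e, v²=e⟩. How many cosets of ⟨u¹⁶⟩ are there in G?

First find ord(u¹⁶) by computing successive powers:
  (u¹⁶)¹ = u¹⁶, (u¹⁶)² = u¹², (u¹⁶)³ = u⁸, (u¹⁶)⁴ = u⁴, (u¹⁶)⁵ = e.
So |⟨u¹⁶⟩| = ord(u¹⁶) = 5. With |G| = 40, by Lagrange [G : ⟨u¹⁶⟩] = 40/5 = 8.

Answer: 8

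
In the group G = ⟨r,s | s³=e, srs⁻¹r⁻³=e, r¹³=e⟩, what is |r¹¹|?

Compute successive powers until reaching e:
  (r¹¹)¹ = r¹¹, (r¹¹)² = r⁹, (r¹¹)³ = r⁷, (r¹¹)⁴ = r⁵, (r¹¹)⁵ = r³, (r¹¹)⁶ = r, (r¹¹)⁷ = r¹², (r¹¹)⁸ = r¹⁰, (r¹¹)⁹ = r⁸, (r¹¹)¹⁰ = r⁶, (r¹¹)¹¹ = r⁴, (r¹¹)¹² = r², (r¹¹)¹³ = e.
The smallest positive k with (r¹¹)ᵏ = e is 13.

Answer: 13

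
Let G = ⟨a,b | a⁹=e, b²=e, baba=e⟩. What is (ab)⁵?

Compute successive powers of (ab), reducing at each step:
  (ab)²: (ab) · a = b;   b · b = e
  (ab)³: e · a = a;   a · b = ab
  (ab)⁴: (ab) · a = b;   b · b = e
  (ab)⁵: e · a = a;   a · b = ab

Answer: ab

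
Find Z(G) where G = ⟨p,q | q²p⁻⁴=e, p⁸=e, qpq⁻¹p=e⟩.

An element z ∈ Z(G) iff z commutes with every generator.
For example p⁴ is central: (p⁴)·p = p⁵ = p·(p⁴); (p⁴)·q = q⁻¹ = q·(p⁴).
Whereas p ∉ Z(G) since p·q = pq ≠ p³q⁻¹ = q·p.
Checking each of the 16 elements this way gives Z(G) = {e, p⁴}, of order 2.

Answer: {e, p⁴}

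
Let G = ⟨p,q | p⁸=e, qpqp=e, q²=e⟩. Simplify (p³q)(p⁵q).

Compute (p³q) · (p⁵q) by multiplying left to right and reducing via the relations at each step:
  (p³q) · p⁵ = p⁶q
  (p⁶q) · q = p⁶

Answer: p⁶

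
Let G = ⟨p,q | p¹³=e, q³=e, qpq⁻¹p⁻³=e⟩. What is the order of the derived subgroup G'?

G' = [G, G] is generated by all commutators. The generator-pair commutators are: [p, q] = p¹¹.
The subgroup they normally generate is {e, p, p², p³, p⁴, p⁵, p⁶, p⁷, p⁸, p⁹, p¹⁰, p¹¹, p¹²}, of order 13.
Check: |G/G'| = 39/13 = 3 is the order of the abelianisation.

Answer: 13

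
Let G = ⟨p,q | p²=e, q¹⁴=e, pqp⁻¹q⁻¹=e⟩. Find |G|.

Enumerate words in the generators, reducing via the relations: the distinct elements are
  {e, p, q, pq, q², q³, q⁴, q⁵, q⁶, q⁷, q⁸, q⁹, pq², pq³, pq⁴, pq⁵, pq⁶, pq⁷, pq⁸, pq⁹, q¹², q¹³, q¹¹, q¹⁰, pq¹², pq¹³, pq¹¹, pq¹⁰}.
No further products give new elements, so |G| = 28.

Answer: 28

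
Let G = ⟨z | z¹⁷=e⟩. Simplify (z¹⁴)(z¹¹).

Compute (z¹⁴) · (z¹¹) by multiplying left to right and reducing via the relations at each step:
  (z¹⁴) · z¹¹ = z⁸

Answer: z⁸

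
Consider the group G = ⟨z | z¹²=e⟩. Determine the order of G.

G is generated by a single element, so G is cyclic. The relator gives z¹² = e and no smaller power is forced to be e, so the 12 powers {e, z, z², z³, z⁴, z⁵, z⁶, z⁷, z⁸, z⁹, z¹¹, z¹⁰} are distinct. Hence |G| = 12.

Answer: 12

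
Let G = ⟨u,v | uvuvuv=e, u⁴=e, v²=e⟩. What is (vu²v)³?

Compute successive powers of (vu²v), reducing at each step:
  (vu²v)²: (vu²v) · v = vu²;   (vu²) · u² = v;   v · v = e
  (vu²v)³: e · v = v;   v · u² = vu²;   (vu²) · v = vu²v

Answer: vu²v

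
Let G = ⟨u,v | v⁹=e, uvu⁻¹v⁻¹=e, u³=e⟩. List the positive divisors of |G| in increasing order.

|G| = 27 = 3³. By Lagrange's theorem the order of any subgroup divides 27; the divisors of 27 are 1, 3, 9, 27.

Answer: 1, 3, 9, 27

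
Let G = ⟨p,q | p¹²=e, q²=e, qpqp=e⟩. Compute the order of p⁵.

Compute successive powers until reaching e:
  (p⁵)¹ = p⁵, (p⁵)² = p¹⁰, (p⁵)³ = p³, (p⁵)⁴ = p⁸, (p⁵)⁵ = p, (p⁵)⁶ = p⁶, (p⁵)⁷ = p¹¹, (p⁵)⁸ = p⁴, (p⁵)⁹ = p⁹, (p⁵)¹⁰ = p², (p⁵)¹¹ = p⁷, (p⁵)¹² = e.
The smallest positive k with (p⁵)ᵏ = e is 12.

Answer: 12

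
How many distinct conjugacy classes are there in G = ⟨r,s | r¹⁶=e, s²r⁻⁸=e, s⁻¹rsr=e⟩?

The conjugacy classes (representative and size) are:
  [e] (size 1), [r] (size 2), [r¹⁴] (size 2), [r³] (size 2), [r¹²] (size 2), [r⁵] (size 2), [r¹⁰] (size 2), [r⁷] (size 2), [r⁸] (size 1), [r⁶s] (size 8), [r³s⁻¹] (size 8).
Class equation: 1 + 2 + 2 + 2 + 2 + 2 + 2 + 2 + 1 + 8 + 8 = 32 = |G|. So G has 11 conjugacy classes.

Answer: 11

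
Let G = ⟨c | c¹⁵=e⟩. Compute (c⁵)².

Compute successive powers of (c⁵), reducing at each step:
  (c⁵)²: (c⁵) · c⁵ = c¹⁰

Answer: c¹⁰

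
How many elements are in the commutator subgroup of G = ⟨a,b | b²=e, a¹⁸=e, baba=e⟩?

G' = [G, G] is generated by all commutators. The generator-pair commutators are: [a, b] = a².
The subgroup they normally generate is {e, a², a⁴, a⁶, a⁸, a¹⁰, a¹², a¹⁴, a¹⁶}, of order 9.
Check: |G/G'| = 36/9 = 4 is the order of the abelianisation.

Answer: 9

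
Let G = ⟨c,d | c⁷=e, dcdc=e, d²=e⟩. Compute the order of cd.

Compute successive powers until reaching e:
  (cd)¹ = cd, (cd)² = e.
The smallest positive k with (cd)ᵏ = e is 2.

Answer: 2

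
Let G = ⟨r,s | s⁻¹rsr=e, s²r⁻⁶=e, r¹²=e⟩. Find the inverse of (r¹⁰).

The order of (r¹⁰) is 6 (smallest k with (r¹⁰)ᵏ = e), so (r¹⁰)⁻¹ = (r¹⁰)⁵ = r².
Check: (r¹⁰) · (r²) → (r¹⁰) · r² = e, giving e as required.

Answer: r²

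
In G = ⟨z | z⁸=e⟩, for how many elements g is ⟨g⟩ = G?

G is cyclic of order 8. An element generates G iff its order is 8, and a cyclic group of order 8 has exactly φ(8) = 4 such elements.

Answer: 4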